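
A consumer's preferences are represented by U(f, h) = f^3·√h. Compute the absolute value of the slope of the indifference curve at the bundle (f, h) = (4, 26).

MRS = 39

MU_f = 3·f^2·√h and MU_h = 0.5·f^3·h^(-0.5).
MRS = MU_f/MU_h = (6)·h/f.
At (4, 26): MRS = 39.
So at (4, 26) the consumer would give up 39 units of h for one more unit of f.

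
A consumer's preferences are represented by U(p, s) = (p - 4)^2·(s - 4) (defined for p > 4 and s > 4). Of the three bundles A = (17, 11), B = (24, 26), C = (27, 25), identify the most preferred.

Bundle C

Evaluate utility at each bundle:
U(A) = 1183.
U(B) = 8800.
U(C) = 11109.
Highest utility is C, so C ≻ B ≻ A.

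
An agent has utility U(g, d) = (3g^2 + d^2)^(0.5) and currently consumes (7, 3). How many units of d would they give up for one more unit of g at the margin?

MRS = 7

For CES with ρ = 2, MRS = (3/1)·(d/g)^(-1).
At (7, 3): MRS = 7.
So at (7, 3) the consumer would give up 7 units of d for one more unit of g.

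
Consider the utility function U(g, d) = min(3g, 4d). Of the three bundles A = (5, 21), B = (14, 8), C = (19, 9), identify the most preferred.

Bundle C

Evaluate utility at each bundle:
U(A) = 15.
U(B) = 32.
U(C) = 36.
Highest utility is C, so C ≻ B ≻ A.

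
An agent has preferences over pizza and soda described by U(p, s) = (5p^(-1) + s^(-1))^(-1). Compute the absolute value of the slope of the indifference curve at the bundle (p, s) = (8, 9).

For CES with ρ = -1, MRS = (5/1)·(s/p)^2.
At (8, 9): MRS = 405/64.
That is, one extra unit of p is worth 405/64 units of s at the margin.

MRS = 405/64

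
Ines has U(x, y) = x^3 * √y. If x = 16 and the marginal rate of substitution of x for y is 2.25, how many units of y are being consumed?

y = 6

MU_x = 3·x^2·√y and MU_y = 0.5·x^3·y^(-0.5).
MRS = MU_x/MU_y = (6)·y/x.
Substitute x = 16: MRS = y/(8/3). Setting y/(8/3) = 2.25 gives y = 2.25·(8/3) = 6.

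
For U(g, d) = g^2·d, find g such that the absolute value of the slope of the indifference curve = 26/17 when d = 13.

g = 17

MU_g = 2·g·d and MU_d = g^2.
MRS = MU_g/MU_d = (2/1)·d/g.
Substitute d = 13: MRS = 26/g. Setting 26/g = 26/17 gives g = 26/(26/17) = 17.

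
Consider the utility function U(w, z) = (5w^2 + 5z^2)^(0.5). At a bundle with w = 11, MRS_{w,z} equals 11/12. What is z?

z = 12

For CES with ρ = 2, MRS = (z/w)^(-1).
Setting (z/11)^(-1) = 11/12 gives z/11 = 12/11 and z = 12.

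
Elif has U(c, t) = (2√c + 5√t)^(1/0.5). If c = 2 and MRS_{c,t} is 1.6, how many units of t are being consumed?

t = 32

For CES with ρ = 0.5, MRS = (2/5)·√(t/c).
Setting (2/5)·√(t/2) = 1.6 gives √(t/2) = 4, so t/2 = 16 and t = 32.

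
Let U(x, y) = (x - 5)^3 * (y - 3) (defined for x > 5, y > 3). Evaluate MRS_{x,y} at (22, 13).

MU_x = 3·(x−5)^2·(y−3), MU_y = (x−5)^3.
MRS = (3/1)·(y−3)/(x−5).
At (22, 13): MRS = 30/17.
So at (22, 13) the consumer would give up 30/17 units of y for one more unit of x.

MRS = 30/17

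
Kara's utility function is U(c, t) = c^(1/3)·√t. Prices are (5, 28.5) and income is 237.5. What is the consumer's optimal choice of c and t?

c* = 19, t* = 5

MU_c = 1/3·c^(-2/3)·√t and MU_t = 0.5·c^(1/3)·t^(-0.5).
MRS = MU_c/MU_t = (2/3)·t/c.
Tangency: set MRS = p_c/p_t = 5/28.5 = 10/57.
So (2/3)·t/c = 10/57, i.e. t = (5/19)·c.
Substitute into the budget 5·c + 28.5·t = 237.5: 12.5·c = 237.5, so c* = 19.
Then t* = (5/19)·19 = 5.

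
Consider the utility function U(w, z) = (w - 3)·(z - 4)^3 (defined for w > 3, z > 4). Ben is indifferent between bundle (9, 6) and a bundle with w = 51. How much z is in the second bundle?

z = 5

U(9, 6) = 48.
Set U(51, z) = 48 and solve.
With w = 51: (51 − 3) = 48, so (z − 4)^3 = 48/48 = 1.
Taking the cube root (with z > 4): z − 4 = 1, so z = 5.
Check: U(51, 5) = 48.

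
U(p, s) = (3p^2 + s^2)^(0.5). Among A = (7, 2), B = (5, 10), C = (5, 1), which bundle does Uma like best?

Evaluate utility at each bundle:
U(A) = 12.288.
U(B) = 13.229.
U(C) = 8.718.
Highest utility is B, so B ≻ A ≻ C.

Bundle B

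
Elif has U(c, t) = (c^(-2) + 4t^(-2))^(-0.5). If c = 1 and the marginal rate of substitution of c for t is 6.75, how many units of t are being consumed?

t = 3

For CES with ρ = -2, MRS = (1/4)·(t/c)^3.
Setting (1/4)·(t/1)^3 = 6.75 gives (t/1)^3 = 27, so t/1 = 3 and t = 3.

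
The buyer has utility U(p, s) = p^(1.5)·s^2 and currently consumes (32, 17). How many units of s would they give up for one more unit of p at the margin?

MU_p = 1.5·√p·s^2 and MU_s = 2·p^(1.5)·s.
MRS = MU_p/MU_s = (0.75)·s/p.
At (32, 17): MRS = 51/128.
The indifference curve has slope −51/128 at this bundle.

MRS = 51/128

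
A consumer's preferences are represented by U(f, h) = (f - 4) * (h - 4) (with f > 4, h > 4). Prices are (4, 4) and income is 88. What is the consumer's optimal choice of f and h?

MU_f = (h−4), MU_h = (f−4).
MRS = (h−4)/(f−4).
Tangency: set MRS = p_f/p_h = 4/4 = 1.
So (h − 4)/(f − 4) = 1, i.e. (h − 4) = (f − 4).
Rewrite the budget in excess-of-subsistence terms: 4·(f − 4) + 4·(h − 4) = 88 − 4·4 − 4·4 = 56.
Substituting, 8·(f − 4) = 56, so f − 4 = 7 and f* = 11.
Then h − 4 = 7, so h* = 11.

f* = 11, h* = 11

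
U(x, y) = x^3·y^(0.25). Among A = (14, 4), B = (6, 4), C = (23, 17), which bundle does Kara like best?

Evaluate utility at each bundle:
U(A) = 3880.602.
U(B) = 305.470.
U(C) = 24705.619.
Highest utility is C, so C ≻ A ≻ B.

Bundle C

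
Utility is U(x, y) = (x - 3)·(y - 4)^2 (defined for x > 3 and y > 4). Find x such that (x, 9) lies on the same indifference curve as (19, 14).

x = 67

U(19, 14) = 1600.
Set U(x, 9) = 1600 and solve.
With y = 9: (9 − 4)^2 = 25, so (x − 3) = 1600/25 = 64.
So x = 3 + 64 = 67.
Check: U(67, 9) = 1600.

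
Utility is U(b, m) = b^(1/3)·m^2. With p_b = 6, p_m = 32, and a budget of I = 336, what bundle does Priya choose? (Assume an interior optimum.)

b* = 8, m* = 9

MU_b = 1/3·b^(-2/3)·m^2 and MU_m = 2·b^(1/3)·m.
MRS = MU_b/MU_m = (1/6)·m/b.
Tangency: set MRS = p_b/p_m = 6/32 = 3/16.
So (1/6)·m/b = 3/16, i.e. m = 1.125·b.
Substitute into the budget 6·b + 32·m = 336: 42·b = 336, so b* = 8.
Then m* = 1.125·8 = 9.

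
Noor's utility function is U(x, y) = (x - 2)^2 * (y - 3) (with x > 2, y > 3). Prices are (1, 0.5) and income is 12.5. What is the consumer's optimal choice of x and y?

MU_x = 2·(x−2)·(y−3), MU_y = (x−2)^2.
MRS = (2/1)·(y−3)/(x−2).
Tangency: set MRS = p_x/p_y = 1/0.5 = 2.
So (2/1)·(y − 3)/(x − 2) = 2, i.e. (y − 3) = (x − 2).
Rewrite the budget in excess-of-subsistence terms: 1·(x − 2) + 0.5·(y − 3) = 12.5 − 1·2 − 0.5·3 = 9.
Substituting, 1.5·(x − 2) = 9, so x − 2 = 6 and x* = 8.
Then y − 3 = 6, so y* = 9.

x* = 8, y* = 9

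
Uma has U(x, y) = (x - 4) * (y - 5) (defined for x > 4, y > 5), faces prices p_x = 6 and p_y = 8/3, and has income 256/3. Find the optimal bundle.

MU_x = (y−5), MU_y = (x−4).
MRS = (y−5)/(x−4).
Tangency: set MRS = p_x/p_y = 6/(8/3) = 2.25.
So (y − 5)/(x − 4) = 2.25, i.e. (y − 5) = 2.25·(x − 4).
Rewrite the budget in excess-of-subsistence terms: 6·(x − 4) + (8/3)·(y − 5) = 256/3 − 6·4 − (8/3)·5 = 48.
Substituting, 12·(x − 4) = 48, so x − 4 = 4 and x* = 8.
Then y − 5 = 2.25·4 = 9, so y* = 14.

x* = 8, y* = 14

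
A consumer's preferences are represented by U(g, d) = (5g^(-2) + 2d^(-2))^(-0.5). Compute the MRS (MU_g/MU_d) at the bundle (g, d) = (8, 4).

MRS = 5/16

For CES with ρ = -2, MRS = (5/2)·(d/g)^3.
At (8, 4): MRS = 5/16.
The indifference curve has slope −5/16 at this bundle.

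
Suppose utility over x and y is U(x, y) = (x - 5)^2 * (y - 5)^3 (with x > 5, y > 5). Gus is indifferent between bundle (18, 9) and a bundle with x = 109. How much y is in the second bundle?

U(18, 9) = 10816.
Set U(109, y) = 10816 and solve.
With x = 109: (109 − 5)^2 = 10816, so (y − 5)^3 = 10816/10816 = 1.
Taking the cube root (with y > 5): y − 5 = 1, so y = 6.
Check: U(109, 6) = 10816.

y = 6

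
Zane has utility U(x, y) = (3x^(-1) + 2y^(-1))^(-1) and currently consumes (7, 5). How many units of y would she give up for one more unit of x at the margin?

For CES with ρ = -1, MRS = (3/2)·(y/x)^2.
At (7, 5): MRS = 75/98.
The indifference curve has slope −75/98 at this bundle.

MRS = 75/98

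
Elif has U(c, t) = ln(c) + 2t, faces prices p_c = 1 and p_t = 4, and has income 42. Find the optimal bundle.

c* = 2, t* = 10

MU_c = 1/c, MU_t = 2.
MRS = 1/c ÷ 2.
Tangency: set MRS = p_c/p_t = 1/4 = 0.25.
MRS depends only on c: 0.5/c = 0.25 ⇒ c* = 0.5/0.25 = 2.
From the budget, 4·t = 42 − 1·2 = 40, so t* = 10.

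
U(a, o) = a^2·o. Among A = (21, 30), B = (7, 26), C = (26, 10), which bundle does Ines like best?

Evaluate utility at each bundle:
U(A) = 13230.
U(B) = 1274.
U(C) = 6760.
Highest utility is A, so A ≻ C ≻ B.

Bundle A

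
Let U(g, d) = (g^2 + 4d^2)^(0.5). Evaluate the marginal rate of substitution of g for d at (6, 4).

MRS = 0.375

For CES with ρ = 2, MRS = (1/4)·(d/g)^(-1).
At (6, 4): MRS = 0.375.
So at (6, 4) the consumer would give up 0.375 units of d for one more unit of g.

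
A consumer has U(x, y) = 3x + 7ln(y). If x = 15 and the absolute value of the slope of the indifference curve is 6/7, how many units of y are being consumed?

MU_x = 3, MU_y = 7/y.
MRS = 3 ÷ (7/y).
MRS depends only on y: (3/7)·y = 6/7 ⇒ y = (6/7)/(3/7) = 2.

y = 2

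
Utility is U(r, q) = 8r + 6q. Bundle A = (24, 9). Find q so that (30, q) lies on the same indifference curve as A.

q = 1

U(24, 9) = 246.
Set U(30, q) = 246 and solve.
8·30 + 6q = 246 ⇒ 6q = 6 ⇒ q = 1.
Check: U(30, 1) = 246.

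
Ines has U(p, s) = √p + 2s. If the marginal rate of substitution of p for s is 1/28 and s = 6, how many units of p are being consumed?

MU_p = 1/(2√p), MU_s = 2.
MRS = 1/(2√p) ÷ 2.
MRS depends only on p: 0.25/√p = 1/28 ⇒ √p = 0.25/(1/28) = 7 ⇒ p = 49.

p = 49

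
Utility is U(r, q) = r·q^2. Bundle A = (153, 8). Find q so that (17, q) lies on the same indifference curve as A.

U(153, 8) = 9792.
Set U(17, q) = 9792 and solve.
With r = 17: q^2 = 9792/17 = 576; taking the square root, q = 24.
Check: U(17, 24) = 9792.

q = 24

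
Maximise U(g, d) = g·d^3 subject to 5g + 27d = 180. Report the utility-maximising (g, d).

MU_g = d^3 and MU_d = 3·g·d^2.
MRS = MU_g/MU_d = (1/3)·d/g.
Tangency: set MRS = p_g/p_d = 5/27.
So (1/3)·d/g = 5/27, i.e. d = (5/9)·g.
Substitute into the budget 5·g + 27·d = 180: 20·g = 180, so g* = 9.
Then d* = (5/9)·9 = 5.

g* = 9, d* = 5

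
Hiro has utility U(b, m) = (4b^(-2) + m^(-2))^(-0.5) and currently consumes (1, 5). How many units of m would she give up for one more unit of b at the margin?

MRS = 500

For CES with ρ = -2, MRS = (4/1)·(m/b)^3.
At (1, 5): MRS = 500.
So at (1, 5) the consumer would give up 500 units of m for one more unit of b.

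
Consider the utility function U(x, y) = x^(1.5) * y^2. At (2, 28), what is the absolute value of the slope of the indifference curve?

MRS = 10.5

MU_x = 1.5·√x·y^2 and MU_y = 2·x^(1.5)·y.
MRS = MU_x/MU_y = (0.75)·y/x.
At (2, 28): MRS = 10.5.
So at (2, 28) the consumer would give up 10.5 units of y for one more unit of x.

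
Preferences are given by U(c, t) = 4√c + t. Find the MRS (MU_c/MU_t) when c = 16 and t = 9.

MRS = 0.5

MU_c = 4/(2√c), MU_t = 1.
MRS = 4/(2√c) ÷ 1.
At (16, 9): MRS = 0.5.
So at (16, 9) the consumer would give up 0.5 units of t for one more unit of c.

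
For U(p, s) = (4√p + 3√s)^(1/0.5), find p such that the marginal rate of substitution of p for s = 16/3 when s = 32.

For CES with ρ = 0.5, MRS = (4/3)·√(s/p).
Setting (4/3)·√(32/p) = 16/3 gives √(32/p) = 4, so 32/p = 16 and p = 2.

p = 2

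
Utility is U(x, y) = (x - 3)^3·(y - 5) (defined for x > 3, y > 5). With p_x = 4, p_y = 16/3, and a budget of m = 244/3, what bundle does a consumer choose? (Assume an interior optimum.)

x* = 11, y* = 7

MU_x = 3·(x−3)^2·(y−5), MU_y = (x−3)^3.
MRS = (3/1)·(y−5)/(x−3).
Tangency: set MRS = p_x/p_y = 4/(16/3) = 0.75.
So (3/1)·(y − 5)/(x − 3) = 0.75, i.e. (y − 5) = 0.25·(x − 3).
Rewrite the budget in excess-of-subsistence terms: 4·(x − 3) + (16/3)·(y − 5) = 244/3 − 4·3 − (16/3)·5 = 128/3.
Substituting, (16/3)·(x − 3) = 128/3, so x − 3 = 8 and x* = 11.
Then y − 5 = 0.25·8 = 2, so y* = 7.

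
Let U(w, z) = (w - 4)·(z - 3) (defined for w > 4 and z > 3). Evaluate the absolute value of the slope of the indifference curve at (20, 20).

MU_w = (z−3), MU_z = (w−4).
MRS = (z−3)/(w−4).
At (20, 20): MRS = 17/16.
That is, one extra unit of w is worth 17/16 units of z at the margin.

MRS = 17/16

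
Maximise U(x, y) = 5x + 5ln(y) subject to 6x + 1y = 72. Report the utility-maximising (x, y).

MU_x = 5, MU_y = 5/y.
MRS = 5 ÷ (5/y).
Tangency: set MRS = p_x/p_y = 6/1 = 6.
MRS depends only on y: y = 6 ⇒ y* = 6.
From the budget, 6·x = 72 − 1·6 = 66, so x* = 11.

x* = 11, y* = 6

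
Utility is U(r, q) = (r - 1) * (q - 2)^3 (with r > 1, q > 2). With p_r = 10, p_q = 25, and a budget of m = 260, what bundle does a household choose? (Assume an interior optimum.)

MU_r = (q−2)^3, MU_q = 3·(r−1)·(q−2)^2.
MRS = (1/3)·(q−2)/(r−1).
Tangency: set MRS = p_r/p_q = 10/25 = 0.4.
So (1/3)·(q − 2)/(r − 1) = 0.4, i.e. (q − 2) = 1.2·(r − 1).
Rewrite the budget in excess-of-subsistence terms: 10·(r − 1) + 25·(q − 2) = 260 − 10·1 − 25·2 = 200.
Substituting, 40·(r − 1) = 200, so r − 1 = 5 and r* = 6.
Then q − 2 = 1.2·5 = 6, so q* = 8.

r* = 6, q* = 8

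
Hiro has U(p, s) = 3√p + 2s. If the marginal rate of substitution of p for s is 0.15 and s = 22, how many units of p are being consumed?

MU_p = 3/(2√p), MU_s = 2.
MRS = 3/(2√p) ÷ 2.
MRS depends only on p: 0.75/√p = 0.15 ⇒ √p = 0.75/0.15 = 5 ⇒ p = 25.

p = 25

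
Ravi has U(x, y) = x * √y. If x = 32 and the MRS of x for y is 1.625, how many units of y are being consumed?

y = 26

MU_x = √y and MU_y = 0.5·x·y^(-0.5).
MRS = MU_x/MU_y = (2)·y/x.
Substitute x = 32: MRS = y/16. Setting y/16 = 1.625 gives y = 1.625·16 = 26.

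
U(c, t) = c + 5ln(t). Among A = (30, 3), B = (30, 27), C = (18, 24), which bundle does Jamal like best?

Bundle B

Evaluate utility at each bundle:
U(A) = 35.493.
U(B) = 46.479.
U(C) = 33.890.
Highest utility is B, so B ≻ A ≻ C.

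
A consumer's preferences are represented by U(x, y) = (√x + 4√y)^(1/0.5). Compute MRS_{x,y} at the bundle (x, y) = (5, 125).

MRS = 1.25

For CES with ρ = 0.5, MRS = (1/4)·√(y/x).
At (5, 125): MRS = 1.25.
So at (5, 125) the consumer would give up 1.25 units of y for one more unit of x.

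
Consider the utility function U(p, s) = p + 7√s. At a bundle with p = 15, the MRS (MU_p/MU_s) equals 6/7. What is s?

MU_p = 1, MU_s = 7/(2√s).
MRS = 1 ÷ (7/(2√s)).
MRS depends only on s: (2/7)·√s = 6/7 ⇒ √s = (6/7)/(2/7) = 3 ⇒ s = 9.

s = 9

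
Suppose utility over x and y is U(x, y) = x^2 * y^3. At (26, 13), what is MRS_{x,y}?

MU_x = 2·x·y^3 and MU_y = 3·x^2·y^2.
MRS = MU_x/MU_y = (2/3)·y/x.
At (26, 13): MRS = 1/3.
That is, one extra unit of x is worth 1/3 units of y at the margin.

MRS = 1/3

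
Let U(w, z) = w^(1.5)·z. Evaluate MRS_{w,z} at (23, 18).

MRS = 27/23

MU_w = 1.5·√w·z and MU_z = w^(1.5).
MRS = MU_w/MU_z = (1.5)·z/w.
At (23, 18): MRS = 27/23.
The indifference curve has slope −27/23 at this bundle.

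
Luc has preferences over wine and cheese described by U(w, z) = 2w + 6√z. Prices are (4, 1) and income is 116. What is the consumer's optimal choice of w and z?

MU_w = 2, MU_z = 6/(2√z).
MRS = 2 ÷ (6/(2√z)).
Tangency: set MRS = p_w/p_z = 4/1 = 4.
MRS depends only on z: (2/3)·√z = 4 ⇒ √z = 4/(2/3) = 6 ⇒ z* = 36.
From the budget, 4·w = 116 − 1·36 = 80, so w* = 20.

w* = 20, z* = 36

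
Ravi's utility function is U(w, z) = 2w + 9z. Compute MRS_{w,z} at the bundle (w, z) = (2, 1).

MRS = 2/9

MU_w = 2, MU_z = 9, so MRS = 2/9 at every bundle.
At (2, 1): MRS = 2/9.
The indifference curve has slope −2/9 at this bundle.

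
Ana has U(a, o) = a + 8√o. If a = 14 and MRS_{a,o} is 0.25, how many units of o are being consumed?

MU_a = 1, MU_o = 8/(2√o).
MRS = 1 ÷ (8/(2√o)).
MRS depends only on o: 0.25·√o = 0.25 ⇒ √o = 0.25/0.25 = 1 ⇒ o = 1.

o = 1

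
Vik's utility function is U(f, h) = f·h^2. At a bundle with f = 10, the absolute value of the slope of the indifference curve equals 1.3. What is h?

MU_f = h^2 and MU_h = 2·f·h.
MRS = MU_f/MU_h = (1/2)·h/f.
Substitute f = 10: MRS = h/20. Setting h/20 = 1.3 gives h = 1.3·20 = 26.

h = 26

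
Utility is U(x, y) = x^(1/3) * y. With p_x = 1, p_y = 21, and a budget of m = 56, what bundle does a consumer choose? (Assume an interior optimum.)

MU_x = 1/3·x^(-2/3)·y and MU_y = x^(1/3).
MRS = MU_x/MU_y = (1/3)·y/x.
Tangency: set MRS = p_x/p_y = 1/21.
So (1/3)·y/x = 1/21, i.e. y = (1/7)·x.
Substitute into the budget 1·x + 21·y = 56: 4·x = 56, so x* = 14.
Then y* = (1/7)·14 = 2.

x* = 14, y* = 2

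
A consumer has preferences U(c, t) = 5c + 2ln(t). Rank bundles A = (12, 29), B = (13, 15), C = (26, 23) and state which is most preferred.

Bundle C

Evaluate utility at each bundle:
U(A) = 66.735.
U(B) = 70.416.
U(C) = 136.271.
Highest utility is C, so C ≻ B ≻ A.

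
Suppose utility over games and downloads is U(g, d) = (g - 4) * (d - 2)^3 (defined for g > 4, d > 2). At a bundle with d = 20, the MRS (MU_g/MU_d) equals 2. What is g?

g = 7

MU_g = (d−2)^3, MU_d = 3·(g−4)·(d−2)^2.
MRS = (1/3)·(d−2)/(g−4).
Substitute d = 20: MRS = 6/(g − 4). Setting this equal to 2 gives g − 4 = 6/2 = 3, so g = 7.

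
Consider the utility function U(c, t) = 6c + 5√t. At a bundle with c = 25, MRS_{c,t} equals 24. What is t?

MU_c = 6, MU_t = 5/(2√t).
MRS = 6 ÷ (5/(2√t)).
MRS depends only on t: 2.4·√t = 24 ⇒ √t = 24/2.4 = 10 ⇒ t = 100.

t = 100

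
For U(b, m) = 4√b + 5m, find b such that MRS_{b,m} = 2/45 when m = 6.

MU_b = 4/(2√b), MU_m = 5.
MRS = 4/(2√b) ÷ 5.
MRS depends only on b: 0.4/√b = 2/45 ⇒ √b = 0.4/(2/45) = 9 ⇒ b = 81.

b = 81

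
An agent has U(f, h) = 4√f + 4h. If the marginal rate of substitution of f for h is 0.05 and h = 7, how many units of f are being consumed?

f = 100

MU_f = 4/(2√f), MU_h = 4.
MRS = 4/(2√f) ÷ 4.
MRS depends only on f: 0.5/√f = 0.05 ⇒ √f = 0.5/0.05 = 10 ⇒ f = 100.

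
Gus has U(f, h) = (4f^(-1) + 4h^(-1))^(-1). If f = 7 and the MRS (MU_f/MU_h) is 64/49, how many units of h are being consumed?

h = 8

For CES with ρ = -1, MRS = (h/f)^2.
Setting (h/7)^2 = 64/49 gives h/7 = 8/7 and h = 8.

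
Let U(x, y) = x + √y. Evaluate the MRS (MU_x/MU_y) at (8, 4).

MU_x = 1, MU_y = 1/(2√y).
MRS = 1 ÷ (1/(2√y)).
At (8, 4): MRS = 4.
So at (8, 4) the consumer would give up 4 units of y for one more unit of x.

MRS = 4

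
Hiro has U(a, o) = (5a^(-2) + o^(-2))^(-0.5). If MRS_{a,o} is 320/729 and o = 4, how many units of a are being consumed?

a = 9

For CES with ρ = -2, MRS = (5/1)·(o/a)^3.
Setting (5/1)·(4/a)^3 = 320/729 gives (4/a)^3 = 64/729, so 4/a = 4/9 and a = 9.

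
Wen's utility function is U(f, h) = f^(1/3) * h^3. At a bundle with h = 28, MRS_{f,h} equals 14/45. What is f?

MU_f = 1/3·f^(-2/3)·h^3 and MU_h = 3·f^(1/3)·h^2.
MRS = MU_f/MU_h = (1/9)·h/f.
Substitute h = 28: MRS = (28/9)/f. Setting (28/9)/f = 14/45 gives f = (28/9)/(14/45) = 10.

f = 10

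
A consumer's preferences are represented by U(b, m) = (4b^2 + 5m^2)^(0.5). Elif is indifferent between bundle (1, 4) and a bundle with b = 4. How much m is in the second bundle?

m = 2

U depends on (b, m) only through S = 4b^2 + 5m^2, so equal utility means equal S. At (1, 4): S = 84.
With b = 4: 4·4^2 = 64, so 5m^2 = 84 − 64 = 20, i.e. m^2 = 4.
Hence m = √4 = 2.
Check: U(4, 2) = 9.1652.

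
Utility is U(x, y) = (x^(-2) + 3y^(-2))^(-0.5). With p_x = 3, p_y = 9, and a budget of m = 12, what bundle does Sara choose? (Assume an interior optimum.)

For CES with ρ = -2, MRS = (1/3)·(y/x)^3.
Tangency: set MRS = p_x/p_y = 3/9 = 1/3.
So (y/x)^3 = 1; taking the cube root, y/x = 1, i.e. y = x.
Substitute into the budget 3·x + 9·y = 12: 12·x = 12, so x* = 1 and y* = 1.

x* = 1, y* = 1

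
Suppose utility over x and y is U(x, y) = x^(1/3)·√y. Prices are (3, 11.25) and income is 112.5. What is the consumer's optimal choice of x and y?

x* = 15, y* = 6

MU_x = 1/3·x^(-2/3)·√y and MU_y = 0.5·x^(1/3)·y^(-0.5).
MRS = MU_x/MU_y = (2/3)·y/x.
Tangency: set MRS = p_x/p_y = 3/11.25 = 4/15.
So (2/3)·y/x = 4/15, i.e. y = 0.4·x.
Substitute into the budget 3·x + 11.25·y = 112.5: 7.5·x = 112.5, so x* = 15.
Then y* = 0.4·15 = 6.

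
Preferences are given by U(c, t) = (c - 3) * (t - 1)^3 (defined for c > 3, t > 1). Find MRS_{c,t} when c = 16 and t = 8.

MRS = 7/39

MU_c = (t−1)^3, MU_t = 3·(c−3)·(t−1)^2.
MRS = (1/3)·(t−1)/(c−3).
At (16, 8): MRS = 7/39.
So at (16, 8) the consumer would give up 7/39 units of t for one more unit of c.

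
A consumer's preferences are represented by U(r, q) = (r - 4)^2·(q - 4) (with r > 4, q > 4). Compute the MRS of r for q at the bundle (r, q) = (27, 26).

MRS = 44/23

MU_r = 2·(r−4)·(q−4), MU_q = (r−4)^2.
MRS = (2/1)·(q−4)/(r−4).
At (27, 26): MRS = 44/23.
That is, one extra unit of r is worth 44/23 units of q at the margin.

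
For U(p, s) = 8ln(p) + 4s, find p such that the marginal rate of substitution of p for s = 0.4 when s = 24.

p = 5

MU_p = 8/p, MU_s = 4.
MRS = 8/p ÷ 4.
MRS depends only on p: 2/p = 0.4 ⇒ p = 2/0.4 = 5.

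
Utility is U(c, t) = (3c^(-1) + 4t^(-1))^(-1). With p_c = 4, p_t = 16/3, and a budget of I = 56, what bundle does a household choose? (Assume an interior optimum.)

For CES with ρ = -1, MRS = (3/4)·(t/c)^2.
Tangency: set MRS = p_c/p_t = 4/(16/3) = 0.75.
So (t/c)^2 = 1; taking the square root, t/c = 1, i.e. t = c.
Substitute into the budget 4·c + (16/3)·t = 56: (28/3)·c = 56, so c* = 6 and t* = 6.

c* = 6, t* = 6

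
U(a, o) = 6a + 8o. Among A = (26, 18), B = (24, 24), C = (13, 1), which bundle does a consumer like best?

Evaluate utility at each bundle:
U(A) = 300.
U(B) = 336.
U(C) = 86.
Highest utility is B, so B ≻ A ≻ C.

Bundle B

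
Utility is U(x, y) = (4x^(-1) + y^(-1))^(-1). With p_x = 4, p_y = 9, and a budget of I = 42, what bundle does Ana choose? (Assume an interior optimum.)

For CES with ρ = -1, MRS = (4/1)·(y/x)^2.
Tangency: set MRS = p_x/p_y = 4/9.
So (y/x)^2 = 1/9; taking the square root, y/x = 1/3, i.e. y = (1/3)·x.
Substitute into the budget 4·x + 9·y = 42: 7·x = 42, so x* = 6 and y* = (1/3)·6 = 2.

x* = 6, y* = 2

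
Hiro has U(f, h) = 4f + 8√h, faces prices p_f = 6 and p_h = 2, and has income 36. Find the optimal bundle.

MU_f = 4, MU_h = 8/(2√h).
MRS = 4 ÷ (8/(2√h)).
Tangency: set MRS = p_f/p_h = 6/2 = 3.
MRS depends only on h: √h = 3 ⇒ √h = 3 ⇒ h* = 9.
From the budget, 6·f = 36 − 2·9 = 18, so f* = 3.

f* = 3, h* = 9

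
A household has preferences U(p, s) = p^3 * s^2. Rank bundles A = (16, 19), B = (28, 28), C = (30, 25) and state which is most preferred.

Bundle B

Evaluate utility at each bundle:
U(A) = 1478656.
U(B) = 17210368.
U(C) = 16875000.
Highest utility is B, so B ≻ C ≻ A.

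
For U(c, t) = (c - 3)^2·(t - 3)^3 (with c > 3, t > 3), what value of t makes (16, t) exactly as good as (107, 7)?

U(107, 7) = 692224.
Set U(16, t) = 692224 and solve.
With c = 16: (16 − 3)^2 = 169, so (t − 3)^3 = 692224/169 = 4096.
Taking the cube root (with t > 3): t − 3 = 16, so t = 19.
Check: U(16, 19) = 692224.

t = 19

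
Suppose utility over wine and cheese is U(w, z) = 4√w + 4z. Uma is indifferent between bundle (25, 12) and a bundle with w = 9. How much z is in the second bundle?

z = 14

U(25, 12) = 68.
Set U(9, z) = 68 and solve.
With w = 9: √9 = 3, so 4z = 68 − 4·3 = 56 and z = 14.
Check: U(9, 14) = 68.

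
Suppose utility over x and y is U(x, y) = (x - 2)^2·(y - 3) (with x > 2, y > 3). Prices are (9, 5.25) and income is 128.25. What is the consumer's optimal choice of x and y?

x* = 9, y* = 9

MU_x = 2·(x−2)·(y−3), MU_y = (x−2)^2.
MRS = (2/1)·(y−3)/(x−2).
Tangency: set MRS = p_x/p_y = 9/5.25 = 12/7.
So (2/1)·(y − 3)/(x − 2) = 12/7, i.e. (y − 3) = (6/7)·(x − 2).
Rewrite the budget in excess-of-subsistence terms: 9·(x − 2) + 5.25·(y − 3) = 128.25 − 9·2 − 5.25·3 = 94.5.
Substituting, 13.5·(x − 2) = 94.5, so x − 2 = 7 and x* = 9.
Then y − 3 = (6/7)·7 = 6, so y* = 9.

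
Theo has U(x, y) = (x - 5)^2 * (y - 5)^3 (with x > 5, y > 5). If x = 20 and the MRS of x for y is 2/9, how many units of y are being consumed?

MU_x = 2·(x−5)·(y−5)^3, MU_y = 3·(x−5)^2·(y−5)^2.
MRS = (2/3)·(y−5)/(x−5).
Substitute x = 20: MRS = (y − 5)/22.5. Setting this equal to 2/9 gives y − 5 = (2/9)·22.5 = 5, so y = 10.

y = 10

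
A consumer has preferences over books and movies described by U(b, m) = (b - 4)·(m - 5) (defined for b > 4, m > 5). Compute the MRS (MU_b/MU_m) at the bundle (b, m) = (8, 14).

MU_b = (m−5), MU_m = (b−4).
MRS = (m−5)/(b−4).
At (8, 14): MRS = 2.25.
The indifference curve has slope −2.25 at this bundle.

MRS = 2.25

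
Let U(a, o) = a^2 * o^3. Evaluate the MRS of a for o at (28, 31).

MU_a = 2·a·o^3 and MU_o = 3·a^2·o^2.
MRS = MU_a/MU_o = (2/3)·o/a.
At (28, 31): MRS = 31/42.
That is, one extra unit of a is worth 31/42 units of o at the margin.

MRS = 31/42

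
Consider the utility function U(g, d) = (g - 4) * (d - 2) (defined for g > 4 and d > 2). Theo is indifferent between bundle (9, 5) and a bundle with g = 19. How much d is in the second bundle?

d = 3

U(9, 5) = 15.
Set U(19, d) = 15 and solve.
With g = 19: (19 − 4) = 15, so (d − 2) = 15/15 = 1.
So d = 2 + 1 = 3.
Check: U(19, 3) = 15.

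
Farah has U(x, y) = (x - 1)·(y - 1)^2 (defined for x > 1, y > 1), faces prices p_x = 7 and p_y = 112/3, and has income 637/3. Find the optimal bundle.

MU_x = (y−1)^2, MU_y = 2·(x−1)·(y−1).
MRS = (1/2)·(y−1)/(x−1).
Tangency: set MRS = p_x/p_y = 7/(112/3) = 3/16.
So (1/2)·(y − 1)/(x − 1) = 3/16, i.e. (y − 1) = 0.375·(x − 1).
Rewrite the budget in excess-of-subsistence terms: 7·(x − 1) + (112/3)·(y − 1) = 637/3 − 7·1 − (112/3)·1 = 168.
Substituting, 21·(x − 1) = 168, so x − 1 = 8 and x* = 9.
Then y − 1 = 0.375·8 = 3, so y* = 4.

x* = 9, y* = 4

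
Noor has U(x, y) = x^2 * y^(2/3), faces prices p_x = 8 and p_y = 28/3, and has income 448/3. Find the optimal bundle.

MU_x = 2·x·y^(2/3) and MU_y = 2/3·x^2·y^(-1/3).
MRS = MU_x/MU_y = (3)·y/x.
Tangency: set MRS = p_x/p_y = 8/(28/3) = 6/7.
So (3)·y/x = 6/7, i.e. y = (2/7)·x.
Substitute into the budget 8·x + (28/3)·y = 448/3: (32/3)·x = 448/3, so x* = 14.
Then y* = (2/7)·14 = 4.

x* = 14, y* = 4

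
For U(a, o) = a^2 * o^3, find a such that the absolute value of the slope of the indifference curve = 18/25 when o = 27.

MU_a = 2·a·o^3 and MU_o = 3·a^2·o^2.
MRS = MU_a/MU_o = (2/3)·o/a.
Substitute o = 27: MRS = 18/a. Setting 18/a = 18/25 gives a = 18/(18/25) = 25.

a = 25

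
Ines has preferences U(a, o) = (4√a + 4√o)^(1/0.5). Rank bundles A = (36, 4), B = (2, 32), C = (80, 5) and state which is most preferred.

Evaluate utility at each bundle:
U(A) = 1024.000.
U(B) = 800.000.
U(C) = 2000.000.
Highest utility is C, so C ≻ A ≻ B.

Bundle C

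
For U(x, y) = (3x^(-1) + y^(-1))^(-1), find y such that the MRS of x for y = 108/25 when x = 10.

For CES with ρ = -1, MRS = (3/1)·(y/x)^2.
Setting (3/1)·(y/10)^2 = 108/25 gives (y/10)^2 = 36/25, so y/10 = 1.2 and y = 12.

y = 12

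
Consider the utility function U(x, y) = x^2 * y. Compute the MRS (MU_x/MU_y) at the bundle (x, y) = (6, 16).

MRS = 16/3

MU_x = 2·x·y and MU_y = x^2.
MRS = MU_x/MU_y = (2/1)·y/x.
At (6, 16): MRS = 16/3.
That is, one extra unit of x is worth 16/3 units of y at the margin.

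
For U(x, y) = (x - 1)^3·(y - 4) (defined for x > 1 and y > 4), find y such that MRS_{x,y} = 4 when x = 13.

y = 20

MU_x = 3·(x−1)^2·(y−4), MU_y = (x−1)^3.
MRS = (3/1)·(y−4)/(x−1).
Substitute x = 13: MRS = (y − 4)/4. Setting this equal to 4 gives y − 4 = 4·4 = 16, so y = 20.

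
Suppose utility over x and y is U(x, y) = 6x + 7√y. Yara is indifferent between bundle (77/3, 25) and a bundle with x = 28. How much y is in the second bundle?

U(77/3, 25) = 189.
Set U(28, y) = 189 and solve.
With x = 28: 7√y = 189 − 6·28 = 21, so √y = 3 and y = 9.
Check: U(28, 9) = 189.

y = 9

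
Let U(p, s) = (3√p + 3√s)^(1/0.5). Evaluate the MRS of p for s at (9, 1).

For CES with ρ = 0.5, MRS = √(s/p).
At (9, 1): MRS = 1/3.
That is, one extra unit of p is worth 1/3 units of s at the margin.

MRS = 1/3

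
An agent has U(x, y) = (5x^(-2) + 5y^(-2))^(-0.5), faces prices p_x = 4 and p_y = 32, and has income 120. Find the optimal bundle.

For CES with ρ = -2, MRS = (y/x)^3.
Tangency: set MRS = p_x/p_y = 4/32 = 0.125.
So (y/x)^3 = 0.125; taking the cube root, y/x = 0.5, i.e. y = 0.5·x.
Substitute into the budget 4·x + 32·y = 120: 20·x = 120, so x* = 6 and y* = 0.5·6 = 3.

x* = 6, y* = 3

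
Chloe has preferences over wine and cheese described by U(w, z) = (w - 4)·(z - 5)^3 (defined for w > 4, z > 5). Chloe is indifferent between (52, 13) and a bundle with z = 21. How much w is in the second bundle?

U(52, 13) = 24576.
Set U(w, 21) = 24576 and solve.
With z = 21: (21 − 5)^3 = 4096, so (w − 4) = 24576/4096 = 6.
So w = 4 + 6 = 10.
Check: U(10, 21) = 24576.

w = 10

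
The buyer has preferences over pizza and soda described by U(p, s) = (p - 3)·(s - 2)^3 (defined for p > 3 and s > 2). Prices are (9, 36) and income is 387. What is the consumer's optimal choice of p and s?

p* = 11, s* = 8

MU_p = (s−2)^3, MU_s = 3·(p−3)·(s−2)^2.
MRS = (1/3)·(s−2)/(p−3).
Tangency: set MRS = p_p/p_s = 9/36 = 0.25.
So (1/3)·(s − 2)/(p − 3) = 0.25, i.e. (s − 2) = 0.75·(p − 3).
Rewrite the budget in excess-of-subsistence terms: 9·(p − 3) + 36·(s − 2) = 387 − 9·3 − 36·2 = 288.
Substituting, 36·(p − 3) = 288, so p − 3 = 8 and p* = 11.
Then s − 2 = 0.75·8 = 6, so s* = 8.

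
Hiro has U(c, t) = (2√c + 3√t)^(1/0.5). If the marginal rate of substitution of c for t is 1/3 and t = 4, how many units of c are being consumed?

c = 16

For CES with ρ = 0.5, MRS = (2/3)·√(t/c).
Setting (2/3)·√(4/c) = 1/3 gives √(4/c) = 0.5, so 4/c = 0.25 and c = 16.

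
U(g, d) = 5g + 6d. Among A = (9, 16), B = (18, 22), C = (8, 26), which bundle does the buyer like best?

Bundle B

Evaluate utility at each bundle:
U(A) = 141.
U(B) = 222.
U(C) = 196.
Highest utility is B, so B ≻ C ≻ A.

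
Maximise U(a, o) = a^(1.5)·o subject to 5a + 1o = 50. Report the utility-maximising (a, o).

MU_a = 1.5·√a·o and MU_o = a^(1.5).
MRS = MU_a/MU_o = (1.5)·o/a.
Tangency: set MRS = p_a/p_o = 5/1 = 5.
So (1.5)·o/a = 5, i.e. o = (10/3)·a.
Substitute into the budget 5·a + 1·o = 50: (25/3)·a = 50, so a* = 6.
Then o* = (10/3)·6 = 20.

a* = 6, o* = 20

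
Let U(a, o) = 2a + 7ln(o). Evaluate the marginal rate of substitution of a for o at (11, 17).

MRS = 34/7

MU_a = 2, MU_o = 7/o.
MRS = 2 ÷ (7/o).
At (11, 17): MRS = 34/7.
So at (11, 17) the consumer would give up 34/7 units of o for one more unit of a.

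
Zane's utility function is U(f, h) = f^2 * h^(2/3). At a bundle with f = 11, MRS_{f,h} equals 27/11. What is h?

h = 9

MU_f = 2·f·h^(2/3) and MU_h = 2/3·f^2·h^(-1/3).
MRS = MU_f/MU_h = (3)·h/f.
Substitute f = 11: MRS = h/(11/3). Setting h/(11/3) = 27/11 gives h = (27/11)·(11/3) = 9.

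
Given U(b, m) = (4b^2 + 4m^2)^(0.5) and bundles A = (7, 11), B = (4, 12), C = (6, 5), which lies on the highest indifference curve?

Bundle A

Evaluate utility at each bundle:
U(A) = 26.077.
U(B) = 25.298.
U(C) = 15.620.
Highest utility is A, so A ≻ B ≻ C.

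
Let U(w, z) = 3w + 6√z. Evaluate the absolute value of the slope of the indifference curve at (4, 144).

MU_w = 3, MU_z = 6/(2√z).
MRS = 3 ÷ (6/(2√z)).
At (4, 144): MRS = 12.
The indifference curve has slope −12 at this bundle.

MRS = 12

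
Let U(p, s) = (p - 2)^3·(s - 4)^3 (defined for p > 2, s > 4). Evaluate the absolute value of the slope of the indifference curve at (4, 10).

MRS = 3

MU_p = 3·(p−2)^2·(s−4)^3, MU_s = 3·(p−2)^3·(s−4)^2.
MRS = (s−4)/(p−2).
At (4, 10): MRS = 3.
So at (4, 10) the consumer would give up 3 units of s for one more unit of p.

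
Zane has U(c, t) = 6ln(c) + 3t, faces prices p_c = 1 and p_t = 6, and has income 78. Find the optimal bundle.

MU_c = 6/c, MU_t = 3.
MRS = 6/c ÷ 3.
Tangency: set MRS = p_c/p_t = 1/6.
MRS depends only on c: 2/c = 1/6 ⇒ c* = 2/(1/6) = 12.
From the budget, 6·t = 78 − 1·12 = 66, so t* = 11.

c* = 12, t* = 11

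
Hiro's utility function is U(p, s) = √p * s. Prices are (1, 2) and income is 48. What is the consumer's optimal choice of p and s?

MU_p = 0.5·p^(-0.5)·s and MU_s = √p.
MRS = MU_p/MU_s = (0.5)·s/p.
Tangency: set MRS = p_p/p_s = 1/2 = 0.5.
So (0.5)·s/p = 0.5, i.e. s = p.
Substitute into the budget 1·p + 2·s = 48: 3·p = 48, so p* = 16.
Then s* = 16.

p* = 16, s* = 16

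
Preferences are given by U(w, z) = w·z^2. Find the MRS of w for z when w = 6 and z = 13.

MRS = 13/12

MU_w = z^2 and MU_z = 2·w·z.
MRS = MU_w/MU_z = (1/2)·z/w.
At (6, 13): MRS = 13/12.
The indifference curve has slope −13/12 at this bundle.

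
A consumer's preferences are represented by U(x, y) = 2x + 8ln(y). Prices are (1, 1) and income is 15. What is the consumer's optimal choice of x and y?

x* = 11, y* = 4

MU_x = 2, MU_y = 8/y.
MRS = 2 ÷ (8/y).
Tangency: set MRS = p_x/p_y = 1/1 = 1.
MRS depends only on y: 0.25·y = 1 ⇒ y* = 1/0.25 = 4.
From the budget, 1·x = 15 − 1·4 = 11, so x* = 11.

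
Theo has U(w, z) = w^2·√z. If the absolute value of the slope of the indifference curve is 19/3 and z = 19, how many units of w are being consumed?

MU_w = 2·w·√z and MU_z = 0.5·w^2·z^(-0.5).
MRS = MU_w/MU_z = (4)·z/w.
Substitute z = 19: MRS = 76/w. Setting 76/w = 19/3 gives w = 76/(19/3) = 12.

w = 12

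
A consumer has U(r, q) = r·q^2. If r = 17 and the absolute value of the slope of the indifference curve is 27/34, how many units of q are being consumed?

MU_r = q^2 and MU_q = 2·r·q.
MRS = MU_r/MU_q = (1/2)·q/r.
Substitute r = 17: MRS = q/34. Setting q/34 = 27/34 gives q = (27/34)·34 = 27.

q = 27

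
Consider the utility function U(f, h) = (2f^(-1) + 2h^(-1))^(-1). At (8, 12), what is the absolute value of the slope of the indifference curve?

For CES with ρ = -1, MRS = (h/f)^2.
At (8, 12): MRS = 2.25.
So at (8, 12) the consumer would give up 2.25 units of h for one more unit of f.

MRS = 2.25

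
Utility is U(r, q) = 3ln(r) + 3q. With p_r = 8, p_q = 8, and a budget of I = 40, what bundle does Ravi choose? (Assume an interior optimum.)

r* = 1, q* = 4

MU_r = 3/r, MU_q = 3.
MRS = 3/r ÷ 3.
Tangency: set MRS = p_r/p_q = 8/8 = 1.
MRS depends only on r: 1/r = 1 ⇒ r* = 1/1 = 1.
From the budget, 8·q = 40 − 8·1 = 32, so q* = 4.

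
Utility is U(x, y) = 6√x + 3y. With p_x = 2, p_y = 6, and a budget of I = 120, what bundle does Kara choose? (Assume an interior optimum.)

MU_x = 6/(2√x), MU_y = 3.
MRS = 6/(2√x) ÷ 3.
Tangency: set MRS = p_x/p_y = 2/6 = 1/3.
MRS depends only on x: 1/√x = 1/3 ⇒ √x = 1/(1/3) = 3 ⇒ x* = 9.
From the budget, 6·y = 120 − 2·9 = 102, so y* = 17.

x* = 9, y* = 17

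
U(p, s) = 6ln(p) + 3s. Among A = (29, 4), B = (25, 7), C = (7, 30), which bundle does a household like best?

Bundle C

Evaluate utility at each bundle:
U(A) = 32.204.
U(B) = 40.313.
U(C) = 101.675.
Highest utility is C, so C ≻ B ≻ A.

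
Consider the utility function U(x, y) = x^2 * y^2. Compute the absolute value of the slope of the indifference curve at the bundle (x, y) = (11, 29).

MRS = 29/11

MU_x = 2·x·y^2 and MU_y = 2·x^2·y.
MRS = MU_x/MU_y = y/x.
At (11, 29): MRS = 29/11.
So at (11, 29) the consumer would give up 29/11 units of y for one more unit of x.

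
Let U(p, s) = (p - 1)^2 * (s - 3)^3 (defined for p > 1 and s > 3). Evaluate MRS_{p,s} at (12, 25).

MU_p = 2·(p−1)·(s−3)^3, MU_s = 3·(p−1)^2·(s−3)^2.
MRS = (2/3)·(s−3)/(p−1).
At (12, 25): MRS = 4/3.
That is, one extra unit of p is worth 4/3 units of s at the margin.

MRS = 4/3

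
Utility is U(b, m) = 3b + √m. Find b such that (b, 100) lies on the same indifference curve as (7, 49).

b = 6

U(7, 49) = 28.
Set U(b, 100) = 28 and solve.
With m = 100: √100 = 10, so 3b = 28 − 10 = 18 and b = 6.
Check: U(6, 100) = 28.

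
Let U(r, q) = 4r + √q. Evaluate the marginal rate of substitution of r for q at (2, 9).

MRS = 24

MU_r = 4, MU_q = 1/(2√q).
MRS = 4 ÷ (1/(2√q)).
At (2, 9): MRS = 24.
That is, one extra unit of r is worth 24 units of q at the margin.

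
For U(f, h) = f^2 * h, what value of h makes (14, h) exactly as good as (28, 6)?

U(28, 6) = 4704.
Set U(14, h) = 4704 and solve.
With f = 14: 14^2 = 196, so h = 4704/196 = 24.
Check: U(14, 24) = 4704.

h = 24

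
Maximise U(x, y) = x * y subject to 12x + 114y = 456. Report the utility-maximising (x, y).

MU_x = y and MU_y = x.
MRS = MU_x/MU_y = y/x.
Tangency: set MRS = p_x/p_y = 12/114 = 2/19.
So y/x = 2/19, i.e. y = (2/19)·x.
Substitute into the budget 12·x + 114·y = 456: 24·x = 456, so x* = 19.
Then y* = (2/19)·19 = 2.

x* = 19, y* = 2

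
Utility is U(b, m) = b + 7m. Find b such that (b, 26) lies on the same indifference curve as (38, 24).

b = 24

U(38, 24) = 206.
Set U(b, 26) = 206 and solve.
b + 7·26 = 206 ⇒ b = 24 ⇒ b = 24.
Check: U(24, 26) = 206.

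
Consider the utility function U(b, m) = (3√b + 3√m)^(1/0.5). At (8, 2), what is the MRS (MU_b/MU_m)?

For CES with ρ = 0.5, MRS = √(m/b).
At (8, 2): MRS = 0.5.
The indifference curve has slope −0.5 at this bundle.

MRS = 0.5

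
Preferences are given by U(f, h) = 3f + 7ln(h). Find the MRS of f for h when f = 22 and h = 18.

MU_f = 3, MU_h = 7/h.
MRS = 3 ÷ (7/h).
At (22, 18): MRS = 54/7.
That is, one extra unit of f is worth 54/7 units of h at the margin.

MRS = 54/7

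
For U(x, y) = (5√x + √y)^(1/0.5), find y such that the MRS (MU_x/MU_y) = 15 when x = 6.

For CES with ρ = 0.5, MRS = (5/1)·√(y/x).
Setting (5/1)·√(y/6) = 15 gives √(y/6) = 3, so y/6 = 9 and y = 54.

y = 54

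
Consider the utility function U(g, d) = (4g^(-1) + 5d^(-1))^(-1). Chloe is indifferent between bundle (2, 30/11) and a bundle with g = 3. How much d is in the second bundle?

d = 2

U depends on (g, d) only through S = 4g^(-1) + 5d^(-1), so equal utility means equal S. At (2, 30/11): S = 23/6.
With g = 3: 4·3^(-1) = 4/3, so 5d^(-1) = 23/6 − 4/3 = 2.5, i.e. d^(-1) = 0.5.
Hence d = 1/0.5 = 2.
Check: U(3, 2) = 0.2609.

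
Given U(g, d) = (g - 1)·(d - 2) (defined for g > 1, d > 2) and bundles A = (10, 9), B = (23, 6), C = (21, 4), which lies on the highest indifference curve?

Evaluate utility at each bundle:
U(A) = 63.
U(B) = 88.
U(C) = 40.
Highest utility is B, so B ≻ A ≻ C.

Bundle B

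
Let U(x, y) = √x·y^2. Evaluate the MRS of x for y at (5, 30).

MRS = 1.5

MU_x = 0.5·x^(-0.5)·y^2 and MU_y = 2·√x·y.
MRS = MU_x/MU_y = (0.25)·y/x.
At (5, 30): MRS = 1.5.
That is, one extra unit of x is worth 1.5 units of y at the margin.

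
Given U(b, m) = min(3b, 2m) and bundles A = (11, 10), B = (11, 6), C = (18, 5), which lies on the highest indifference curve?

Evaluate utility at each bundle:
U(A) = 20.
U(B) = 12.
U(C) = 10.
Highest utility is A, so A ≻ B ≻ C.

Bundle A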